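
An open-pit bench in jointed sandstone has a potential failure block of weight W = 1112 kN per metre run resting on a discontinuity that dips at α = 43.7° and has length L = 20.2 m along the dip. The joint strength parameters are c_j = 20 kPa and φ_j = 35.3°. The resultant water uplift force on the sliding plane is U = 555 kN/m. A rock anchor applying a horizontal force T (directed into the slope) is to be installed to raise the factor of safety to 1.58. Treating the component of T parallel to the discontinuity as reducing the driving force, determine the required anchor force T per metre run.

T = 388 kN/m

Resolving forces along and normal to the sliding plane, with the horizontal anchor force T adding T·sinα to the effective normal force and T·cosα acting up the plane against the driving force:
FS = [c_jL + (W cosα − U + T sinα) tanφ_j] / [W sinα − T cosα]
Without the anchor: N' = 248.9 kN/m, driving T_d = 768.3 kN/m, resisting R = 20·20.2 + 248.9·tan35.3° = 580.3 kN/m, FS = 0.76.
Setting FS = 1.58 and solving for T:
1.58·(768.3 − T cos43.7°) = 580.3 + T sin43.7°·tan35.3°
T·(sin43.7°·tan35.3° + 1.58·cos43.7°) = 1.58·768.3 − 580.3
T·(0.6909·0.7080 + 1.58·0.7230) = 1213.9 − 580.3 = 633.6
T·1.6315 = 633.6
T = 388.4 kN/m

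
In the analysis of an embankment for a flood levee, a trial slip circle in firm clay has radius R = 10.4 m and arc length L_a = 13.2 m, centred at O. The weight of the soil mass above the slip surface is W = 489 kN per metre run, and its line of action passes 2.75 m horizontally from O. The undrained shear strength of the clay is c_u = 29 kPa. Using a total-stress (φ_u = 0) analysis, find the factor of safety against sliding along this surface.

Taking moments about the centre O, the resisting moment is provided by the undrained shear strength acting along the arc:
M_R = c_u·L_a·R = 29·13.20·10.4 = 3981.1 kN·m/m
M_D = W·d = 489·2.75 = 1344.8 kN·m/m
FS = M_R / M_D = 3981.1 / 1344.8 = 2.960

FS = 2.96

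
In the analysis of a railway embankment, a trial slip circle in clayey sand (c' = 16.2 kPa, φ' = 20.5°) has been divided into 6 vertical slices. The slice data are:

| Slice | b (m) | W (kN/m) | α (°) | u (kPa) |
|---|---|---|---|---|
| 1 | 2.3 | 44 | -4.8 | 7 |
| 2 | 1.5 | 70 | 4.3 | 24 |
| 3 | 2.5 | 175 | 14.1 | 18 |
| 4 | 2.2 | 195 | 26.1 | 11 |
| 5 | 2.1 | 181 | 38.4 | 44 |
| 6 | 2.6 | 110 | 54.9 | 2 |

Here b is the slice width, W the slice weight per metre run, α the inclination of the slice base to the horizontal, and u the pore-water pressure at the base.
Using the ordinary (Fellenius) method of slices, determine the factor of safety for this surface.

Ordinary method of slices: FS = Σ[c'·Δl_i + (W_i cosα_i − u_i·Δl_i)·tanφ'] / Σ W_i sinα_i, with Δl_i = b_i / cosα_i.
Slice 1: Δl = 2.3/cos(-4.8°) = 2.308 m; N'_1 = 44·cos(-4.8°) − 7·2.308 = 27.7; c'Δl = 37.39; W sinα = -3.7
Slice 2: Δl = 1.5/cos4.3° = 1.504 m; N'_2 = 70·cos4.3° − 24·1.504 = 33.7; c'Δl = 24.37; W sinα = 5.2
Slice 3: Δl = 2.5/cos14.1° = 2.578 m; N'_3 = 175·cos14.1° − 18·2.578 = 123.3; c'Δl = 41.76; W sinα = 42.6
Slice 4: Δl = 2.2/cos26.1° = 2.450 m; N'_4 = 195·cos26.1° − 11·2.450 = 148.2; c'Δl = 39.69; W sinα = 85.8
Slice 5: Δl = 2.1/cos38.4° = 2.680 m; N'_5 = 181·cos38.4° − 44·2.680 = 23.9; c'Δl = 43.41; W sinα = 112.4
Slice 6: Δl = 2.6/cos54.9° = 4.522 m; N'_6 = 110·cos54.9° − 2·4.522 = 54.2; c'Δl = 73.25; W sinα = 90.0
Σc'Δl = 259.9 kN/m; ΣN' = 411.0 kN/m; ΣW sinα = 332.4 kN/m
Resisting = 259.9 + 411.0·tan20.5° = 259.9 + 153.7 = 413.5 kN/m
FS = 413.5 / 332.4 = 1.244

FS = 1.24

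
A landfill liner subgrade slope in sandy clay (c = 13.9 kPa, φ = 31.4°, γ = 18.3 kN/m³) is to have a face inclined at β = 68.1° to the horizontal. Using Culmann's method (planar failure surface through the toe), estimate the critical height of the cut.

Culmann's analysis gives the critical failure plane at α_cr = (β + φ)/2 = (68.1 + 31.4)/2 = 49.8°, and the critical height
H_c = (4c/γ) · sinβ cosφ / [1 − cos(β − φ)]
    = (4·13.9/18.3) · sin68.1°·cos31.4° / [1 − cos(36.7°)]
    = 3.038 · 0.9278·0.8536 / [1 − 0.8018]
    = 3.038 · 0.7920 / 0.1982
    = 12.14 m

H_c = 12.14 m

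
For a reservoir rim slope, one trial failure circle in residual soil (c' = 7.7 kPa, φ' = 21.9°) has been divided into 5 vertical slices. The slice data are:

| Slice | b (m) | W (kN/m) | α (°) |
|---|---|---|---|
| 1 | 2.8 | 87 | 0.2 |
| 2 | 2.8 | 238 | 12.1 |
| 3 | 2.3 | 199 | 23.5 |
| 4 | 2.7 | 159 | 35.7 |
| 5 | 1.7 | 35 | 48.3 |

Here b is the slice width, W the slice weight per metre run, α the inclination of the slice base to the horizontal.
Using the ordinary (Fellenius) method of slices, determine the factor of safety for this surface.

Ordinary method of slices: FS = Σ[c'·Δl_i + (W_i cosα_i)·tanφ'] / Σ W_i sinα_i, with Δl_i = b_i / cosα_i.
Slice 1: Δl = 2.8/cos0.2° = 2.800 m; N'_1 = 87·cos0.2° = 87.0; c'Δl = 21.56; W sinα = 0.3
Slice 2: Δl = 2.8/cos12.1° = 2.864 m; N'_2 = 238·cos12.1° = 232.7; c'Δl = 22.05; W sinα = 49.9
Slice 3: Δl = 2.3/cos23.5° = 2.508 m; N'_3 = 199·cos23.5° = 182.5; c'Δl = 19.31; W sinα = 79.4
Slice 4: Δl = 2.7/cos35.7° = 3.325 m; N'_4 = 159·cos35.7° = 129.1; c'Δl = 25.60; W sinα = 92.8
Slice 5: Δl = 1.7/cos48.3° = 2.556 m; N'_5 = 35·cos48.3° = 23.3; c'Δl = 19.68; W sinα = 26.1
Σc'Δl = 108.2 kN/m; ΣN' = 654.6 kN/m; ΣW sinα = 248.5 kN/m
Resisting = 108.2 + 654.6·tan21.9° = 108.2 + 263.2 = 371.4 kN/m
FS = 371.4 / 248.5 = 1.495

FS = 1.49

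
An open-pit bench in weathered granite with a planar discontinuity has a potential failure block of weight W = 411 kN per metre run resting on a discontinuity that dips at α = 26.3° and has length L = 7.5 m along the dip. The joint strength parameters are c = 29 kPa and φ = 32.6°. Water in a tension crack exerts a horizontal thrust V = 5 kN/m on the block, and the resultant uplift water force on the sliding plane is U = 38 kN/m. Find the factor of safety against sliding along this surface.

FS = 2.29

Resolving the block weight along and normal to the plane and applying the Mohr–Coulomb strength on the joint:
N' = W cosα − U − V sinα = 411·cos26.3° − 38 − 5·sin26.3° = 328.2 kN/m
Driving force T = W sinα + V cosα = 411·sin26.3° + 5·cos26.3° = 186.6 kN/m
Resisting force R = c·L + N'·tanφ = 29·7.5 + 328.2·tan32.6° = 217.5 + 209.9 = 427.4 kN/m
FS = R / T = 427.4 / 186.6 = 2.291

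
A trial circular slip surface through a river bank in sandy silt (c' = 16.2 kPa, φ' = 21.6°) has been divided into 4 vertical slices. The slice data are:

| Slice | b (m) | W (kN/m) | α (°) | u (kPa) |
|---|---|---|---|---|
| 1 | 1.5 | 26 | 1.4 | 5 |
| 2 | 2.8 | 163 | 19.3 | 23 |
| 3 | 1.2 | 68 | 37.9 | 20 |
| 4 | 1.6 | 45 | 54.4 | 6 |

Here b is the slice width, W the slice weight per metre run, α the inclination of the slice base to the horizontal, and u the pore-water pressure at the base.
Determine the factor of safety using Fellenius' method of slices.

Ordinary method of slices: FS = Σ[c'·Δl_i + (W_i cosα_i − u_i·Δl_i)·tanφ'] / Σ W_i sinα_i, with Δl_i = b_i / cosα_i.
Slice 1: Δl = 1.5/cos1.4° = 1.500 m; N'_1 = 26·cos1.4° − 5·1.500 = 18.5; c'Δl = 24.31; W sinα = 0.6
Slice 2: Δl = 2.8/cos19.3° = 2.967 m; N'_2 = 163·cos19.3° − 23·2.967 = 85.6; c'Δl = 48.06; W sinα = 53.9
Slice 3: Δl = 1.2/cos37.9° = 1.521 m; N'_3 = 68·cos37.9° − 20·1.521 = 23.2; c'Δl = 24.64; W sinα = 41.8
Slice 4: Δl = 1.6/cos54.4° = 2.749 m; N'_4 = 45·cos54.4° − 6·2.749 = 9.7; c'Δl = 44.53; W sinα = 36.6
Σc'Δl = 141.5 kN/m; ΣN' = 137.0 kN/m; ΣW sinα = 132.9 kN/m
Resisting = 141.5 + 137.0·tan21.6° = 141.5 + 54.3 = 195.8 kN/m
FS = 195.8 / 132.9 = 1.474

FS = 1.47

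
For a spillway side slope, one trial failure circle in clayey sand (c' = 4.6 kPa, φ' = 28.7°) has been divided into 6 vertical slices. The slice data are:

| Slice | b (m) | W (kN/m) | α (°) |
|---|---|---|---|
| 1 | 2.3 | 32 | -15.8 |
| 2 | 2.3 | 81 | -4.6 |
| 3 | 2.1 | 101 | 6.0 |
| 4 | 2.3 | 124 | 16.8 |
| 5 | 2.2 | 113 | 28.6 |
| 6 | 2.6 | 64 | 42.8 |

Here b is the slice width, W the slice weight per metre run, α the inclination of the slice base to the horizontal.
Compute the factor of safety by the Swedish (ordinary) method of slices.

FS = 2.57

Ordinary method of slices: FS = Σ[c'·Δl_i + (W_i cosα_i)·tanφ'] / Σ W_i sinα_i, with Δl_i = b_i / cosα_i.
Slice 1: Δl = 2.3/cos(-15.8°) = 2.390 m; N'_1 = 32·cos(-15.8°) = 30.8; c'Δl = 11.00; W sinα = -8.7
Slice 2: Δl = 2.3/cos(-4.6°) = 2.307 m; N'_2 = 81·cos(-4.6°) = 80.7; c'Δl = 10.61; W sinα = -6.5
Slice 3: Δl = 2.1/cos6.0° = 2.112 m; N'_3 = 101·cos6.0° = 100.4; c'Δl = 9.71; W sinα = 10.6
Slice 4: Δl = 2.3/cos16.8° = 2.403 m; N'_4 = 124·cos16.8° = 118.7; c'Δl = 11.05; W sinα = 35.8
Slice 5: Δl = 2.2/cos28.6° = 2.506 m; N'_5 = 113·cos28.6° = 99.2; c'Δl = 11.53; W sinα = 54.1
Slice 6: Δl = 2.6/cos42.8° = 3.544 m; N'_6 = 64·cos42.8° = 47.0; c'Δl = 16.30; W sinα = 43.5
Σc'Δl = 70.2 kN/m; ΣN' = 476.9 kN/m; ΣW sinα = 128.8 kN/m
Resisting = 70.2 + 476.9·tan28.7° = 70.2 + 261.1 = 331.3 kN/m
FS = 331.3 / 128.8 = 2.573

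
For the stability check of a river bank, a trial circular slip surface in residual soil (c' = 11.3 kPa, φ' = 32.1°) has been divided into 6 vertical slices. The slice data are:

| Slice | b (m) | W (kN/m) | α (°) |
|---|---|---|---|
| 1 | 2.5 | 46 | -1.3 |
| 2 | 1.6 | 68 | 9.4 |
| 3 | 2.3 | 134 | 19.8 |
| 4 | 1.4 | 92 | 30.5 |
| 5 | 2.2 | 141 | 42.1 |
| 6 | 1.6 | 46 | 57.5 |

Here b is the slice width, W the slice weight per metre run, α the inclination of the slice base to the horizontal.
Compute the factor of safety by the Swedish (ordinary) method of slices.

Ordinary method of slices: FS = Σ[c'·Δl_i + (W_i cosα_i)·tanφ'] / Σ W_i sinα_i, with Δl_i = b_i / cosα_i.
Slice 1: Δl = 2.5/cos(-1.3°) = 2.501 m; N'_1 = 46·cos(-1.3°) = 46.0; c'Δl = 28.26; W sinα = -1.0
Slice 2: Δl = 1.6/cos9.4° = 1.622 m; N'_2 = 68·cos9.4° = 67.1; c'Δl = 18.33; W sinα = 11.1
Slice 3: Δl = 2.3/cos19.8° = 2.445 m; N'_3 = 134·cos19.8° = 126.1; c'Δl = 27.62; W sinα = 45.4
Slice 4: Δl = 1.4/cos30.5° = 1.625 m; N'_4 = 92·cos30.5° = 79.3; c'Δl = 18.36; W sinα = 46.7
Slice 5: Δl = 2.2/cos42.1° = 2.965 m; N'_5 = 141·cos42.1° = 104.6; c'Δl = 33.51; W sinα = 94.5
Slice 6: Δl = 1.6/cos57.5° = 2.978 m; N'_6 = 46·cos57.5° = 24.7; c'Δl = 33.65; W sinα = 38.8
Σc'Δl = 159.7 kN/m; ΣN' = 447.8 kN/m; ΣW sinα = 235.5 kN/m
Resisting = 159.7 + 447.8·tan32.1° = 159.7 + 280.9 = 440.6 kN/m
FS = 440.6 / 235.5 = 1.871

FS = 1.87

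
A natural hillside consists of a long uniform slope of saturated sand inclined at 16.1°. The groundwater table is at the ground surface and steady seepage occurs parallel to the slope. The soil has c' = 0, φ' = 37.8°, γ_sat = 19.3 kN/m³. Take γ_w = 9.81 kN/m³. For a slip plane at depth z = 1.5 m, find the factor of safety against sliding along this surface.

FS = 1.32

With seepage parallel to the slope and the water table at the surface, the effective normal stress on the slip plane uses the buoyant unit weight γ' = γ_sat − γ_w while the driving shear stress uses γ_sat:
FS = [c' + γ' z cos²β tanφ'] / [γ_sat z sinβ cosβ]
(For c' = 0 this reduces to FS = (γ'/γ_sat)·tanφ'/tanβ.)
γ' = 19.3 − 9.81 = 9.49 kN/m³
Numerator = 0.0 + 9.49·1.5·cos²16.1°·tan37.8° = 0.0 + 9.49·1.5·0.9231·0.7757 = 10.193 kPa
Denominator = 19.3·1.5·sin16.1°·cos16.1° = 19.3·1.5·0.2773·0.9608 = 7.713 kPa
FS = 10.193 / 7.713 = 1.321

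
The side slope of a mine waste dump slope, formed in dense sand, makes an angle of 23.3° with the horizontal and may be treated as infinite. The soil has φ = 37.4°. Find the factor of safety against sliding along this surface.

For a dry cohesionless infinite slope the factor of safety is FS = tanφ / tanβ.
FS = tan37.4° / tan23.3° = 0.7646 / 0.4307 = 1.775

FS = 1.78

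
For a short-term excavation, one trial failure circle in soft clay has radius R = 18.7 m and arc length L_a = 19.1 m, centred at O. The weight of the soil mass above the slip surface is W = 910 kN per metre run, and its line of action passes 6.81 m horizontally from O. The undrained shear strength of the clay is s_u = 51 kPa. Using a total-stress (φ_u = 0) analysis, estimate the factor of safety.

Taking moments about the centre O, the resisting moment is provided by the undrained shear strength acting along the arc:
M_R = s_u·L_a·R = 51·19.10·18.7 = 18215.7 kN·m/m
M_D = W·d = 910·6.81 = 6197.1 kN·m/m
FS = M_R / M_D = 18215.7 / 6197.1 = 2.939

FS = 2.94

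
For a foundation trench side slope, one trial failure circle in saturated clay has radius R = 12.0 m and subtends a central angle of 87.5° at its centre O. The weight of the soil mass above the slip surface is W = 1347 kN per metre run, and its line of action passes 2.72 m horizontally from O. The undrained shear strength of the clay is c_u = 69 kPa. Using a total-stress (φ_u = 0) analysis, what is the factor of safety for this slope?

Taking moments about the centre O, the resisting moment is provided by the undrained shear strength acting along the arc:
Arc length L_a = R·θ = 12.0·(87.5°·π/180) = 12.0·1.5272 = 18.33 m
M_R = c_u·L_a·R = 69·18.33·12.0 = 15173.9 kN·m/m
M_D = W·d = 1347·2.72 = 3663.8 kN·m/m
FS = M_R / M_D = 15173.9 / 3663.8 = 4.142

FS = 4.14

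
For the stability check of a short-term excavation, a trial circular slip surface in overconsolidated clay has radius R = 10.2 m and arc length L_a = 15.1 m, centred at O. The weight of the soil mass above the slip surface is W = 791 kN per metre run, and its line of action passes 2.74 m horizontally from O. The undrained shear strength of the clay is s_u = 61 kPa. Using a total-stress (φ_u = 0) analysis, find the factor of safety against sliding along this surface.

FS = 4.33

Taking moments about the centre O, the resisting moment is provided by the undrained shear strength acting along the arc:
M_R = s_u·L_a·R = 61·15.10·10.2 = 9395.2 kN·m/m
M_D = W·d = 791·2.74 = 2167.3 kN·m/m
FS = M_R / M_D = 9395.2 / 2167.3 = 4.335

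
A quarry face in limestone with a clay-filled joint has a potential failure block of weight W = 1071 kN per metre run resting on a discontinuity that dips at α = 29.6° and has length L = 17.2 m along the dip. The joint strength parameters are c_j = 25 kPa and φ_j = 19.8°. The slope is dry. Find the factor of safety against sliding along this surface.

FS = 1.45

Resolving the block weight along and normal to the plane and applying the Mohr–Coulomb strength on the joint:
N' = W cosα = 1071·cos29.6° = 931.2 kN/m
Driving force T = W sinα = 1071·sin29.6° = 529.0 kN/m
Resisting force R = c_j·L + N'·tanφ_j = 25·17.2 + 931.2·tan19.8° = 430.0 + 335.3 = 765.3 kN/m
FS = R / T = 765.3 / 529.0 = 1.447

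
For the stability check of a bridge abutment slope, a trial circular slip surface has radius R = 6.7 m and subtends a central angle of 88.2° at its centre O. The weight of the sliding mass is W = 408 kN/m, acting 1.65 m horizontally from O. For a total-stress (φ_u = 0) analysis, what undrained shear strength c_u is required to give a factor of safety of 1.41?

FS = c_u·L_a·R / (W·d), so c_u = FS·W·d / (L_a·R).
Arc length L_a = R·θ = 6.7·(88.2°·π/180) = 6.7·1.5394 = 10.31 m
c_u = 1.41·408·1.65 / (10.31·6.7) = 949.2 / 69.10 = 13.74 kPa

c_u = 13.7 kPa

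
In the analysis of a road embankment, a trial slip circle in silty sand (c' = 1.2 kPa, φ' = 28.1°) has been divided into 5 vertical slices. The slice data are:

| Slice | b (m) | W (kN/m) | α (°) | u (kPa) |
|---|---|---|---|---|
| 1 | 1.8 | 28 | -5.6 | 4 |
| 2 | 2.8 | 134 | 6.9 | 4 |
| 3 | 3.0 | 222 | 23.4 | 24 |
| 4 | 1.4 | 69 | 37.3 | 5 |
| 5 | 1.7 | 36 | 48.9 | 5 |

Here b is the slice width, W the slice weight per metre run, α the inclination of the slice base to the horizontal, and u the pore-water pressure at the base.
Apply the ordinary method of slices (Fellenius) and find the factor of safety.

Ordinary method of slices: FS = Σ[c'·Δl_i + (W_i cosα_i − u_i·Δl_i)·tanφ'] / Σ W_i sinα_i, with Δl_i = b_i / cosα_i.
Slice 1: Δl = 1.8/cos(-5.6°) = 1.809 m; N'_1 = 28·cos(-5.6°) − 4·1.809 = 20.6; c'Δl = 2.17; W sinα = -2.7
Slice 2: Δl = 2.8/cos6.9° = 2.820 m; N'_2 = 134·cos6.9° − 4·2.820 = 121.7; c'Δl = 3.38; W sinα = 16.1
Slice 3: Δl = 3.0/cos23.4° = 3.269 m; N'_3 = 222·cos23.4° − 24·3.269 = 125.3; c'Δl = 3.92; W sinα = 88.2
Slice 4: Δl = 1.4/cos37.3° = 1.760 m; N'_4 = 69·cos37.3° − 5·1.760 = 46.1; c'Δl = 2.11; W sinα = 41.8
Slice 5: Δl = 1.7/cos48.9° = 2.586 m; N'_5 = 36·cos48.9° − 5·2.586 = 10.7; c'Δl = 3.10; W sinα = 27.1
Σc'Δl = 14.7 kN/m; ΣN' = 324.5 kN/m; ΣW sinα = 170.5 kN/m
Resisting = 14.7 + 324.5·tan28.1° = 14.7 + 173.3 = 188.0 kN/m
FS = 188.0 / 170.5 = 1.103

FS = 1.10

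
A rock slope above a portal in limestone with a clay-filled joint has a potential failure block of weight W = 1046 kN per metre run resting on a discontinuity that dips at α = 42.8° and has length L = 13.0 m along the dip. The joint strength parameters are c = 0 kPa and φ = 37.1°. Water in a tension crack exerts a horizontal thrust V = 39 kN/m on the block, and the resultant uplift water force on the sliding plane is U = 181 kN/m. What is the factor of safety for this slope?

Resolving the block weight along and normal to the plane and applying the Mohr–Coulomb strength on the joint:
N' = W cosα − U − V sinα = 1046·cos42.8° − 181 − 39·sin42.8° = 560.0 kN/m
Driving force T = W sinα + V cosα = 1046·sin42.8° + 39·cos42.8° = 739.3 kN/m
Resisting force R = c·L + N'·tanφ = 0·13.0 + 560.0·tan37.1° = 0.0 + 423.5 = 423.5 kN/m
FS = R / T = 423.5 / 739.3 = 0.573

FS = 0.57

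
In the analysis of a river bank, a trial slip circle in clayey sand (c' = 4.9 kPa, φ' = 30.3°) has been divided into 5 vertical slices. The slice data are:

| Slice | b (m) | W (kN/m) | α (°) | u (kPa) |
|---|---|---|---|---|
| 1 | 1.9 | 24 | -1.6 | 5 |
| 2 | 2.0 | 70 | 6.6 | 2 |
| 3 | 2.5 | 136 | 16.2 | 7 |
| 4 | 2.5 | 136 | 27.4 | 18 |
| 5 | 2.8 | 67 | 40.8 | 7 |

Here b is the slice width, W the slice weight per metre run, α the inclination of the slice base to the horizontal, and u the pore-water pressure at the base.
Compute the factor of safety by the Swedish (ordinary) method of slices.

Ordinary method of slices: FS = Σ[c'·Δl_i + (W_i cosα_i − u_i·Δl_i)·tanφ'] / Σ W_i sinα_i, with Δl_i = b_i / cosα_i.
Slice 1: Δl = 1.9/cos(-1.6°) = 1.901 m; N'_1 = 24·cos(-1.6°) − 5·1.901 = 14.5; c'Δl = 9.31; W sinα = -0.7
Slice 2: Δl = 2.0/cos6.6° = 2.013 m; N'_2 = 70·cos6.6° − 2·2.013 = 65.5; c'Δl = 9.87; W sinα = 8.0
Slice 3: Δl = 2.5/cos16.2° = 2.603 m; N'_3 = 136·cos16.2° − 7·2.603 = 112.4; c'Δl = 12.76; W sinα = 37.9
Slice 4: Δl = 2.5/cos27.4° = 2.816 m; N'_4 = 136·cos27.4° − 18·2.816 = 70.1; c'Δl = 13.80; W sinα = 62.6
Slice 5: Δl = 2.8/cos40.8° = 3.699 m; N'_5 = 67·cos40.8° − 7·3.699 = 24.8; c'Δl = 18.12; W sinα = 43.8
Σc'Δl = 63.9 kN/m; ΣN' = 287.3 kN/m; ΣW sinα = 151.7 kN/m
Resisting = 63.9 + 287.3·tan30.3° = 63.9 + 167.9 = 231.7 kN/m
FS = 231.7 / 151.7 = 1.528

FS = 1.53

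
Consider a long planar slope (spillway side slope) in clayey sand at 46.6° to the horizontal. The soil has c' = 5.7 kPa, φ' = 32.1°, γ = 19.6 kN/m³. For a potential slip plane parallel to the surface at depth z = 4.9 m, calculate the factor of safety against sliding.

For an infinite slope with a slip plane parallel to the surface (no pore pressure): FS = [c' + γz cos²β tanφ'] / [γz sinβ cosβ].
γz = 19.6·4.9 = 96.04 kN/m²
Numerator = 5.7 + 96.04·cos²46.6°·tan32.1° = 5.7 + 96.04·0.4721·0.6273 = 34.141 kPa
Denominator = 96.04·sin46.6°·cos46.6° = 96.04·0.7266·0.6871 = 47.945 kPa
FS = 34.141 / 47.945 = 0.712

FS = 0.71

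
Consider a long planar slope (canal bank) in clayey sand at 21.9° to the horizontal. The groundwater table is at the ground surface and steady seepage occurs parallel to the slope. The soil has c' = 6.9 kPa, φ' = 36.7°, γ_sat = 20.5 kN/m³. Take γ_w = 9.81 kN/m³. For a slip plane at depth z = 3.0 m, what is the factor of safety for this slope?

With seepage parallel to the slope and the water table at the surface, the effective normal stress on the slip plane uses the buoyant unit weight γ' = γ_sat − γ_w while the driving shear stress uses γ_sat:
FS = [c' + γ' z cos²β tanφ'] / [γ_sat z sinβ cosβ]
γ' = 20.5 − 9.81 = 10.69 kN/m³
Numerator = 6.9 + 10.69·3.0·cos²21.9°·tan36.7° = 6.9 + 10.69·3.0·0.8609·0.7454 = 27.479 kPa
Denominator = 20.5·3.0·sin21.9°·cos21.9° = 20.5·3.0·0.3730·0.9278 = 21.283 kPa
FS = 27.479 / 21.283 = 1.291

FS = 1.29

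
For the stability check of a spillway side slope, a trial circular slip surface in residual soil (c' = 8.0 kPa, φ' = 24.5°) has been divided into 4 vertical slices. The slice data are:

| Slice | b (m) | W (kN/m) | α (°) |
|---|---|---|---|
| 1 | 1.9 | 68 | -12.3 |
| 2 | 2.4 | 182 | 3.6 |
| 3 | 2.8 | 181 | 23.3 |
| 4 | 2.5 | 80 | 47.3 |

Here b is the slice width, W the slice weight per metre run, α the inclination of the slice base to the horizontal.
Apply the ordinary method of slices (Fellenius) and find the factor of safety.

Ordinary method of slices: FS = Σ[c'·Δl_i + (W_i cosα_i)·tanφ'] / Σ W_i sinα_i, with Δl_i = b_i / cosα_i.
Slice 1: Δl = 1.9/cos(-12.3°) = 1.945 m; N'_1 = 68·cos(-12.3°) = 66.4; c'Δl = 15.56; W sinα = -14.5
Slice 2: Δl = 2.4/cos3.6° = 2.405 m; N'_2 = 182·cos3.6° = 181.6; c'Δl = 19.24; W sinα = 11.4
Slice 3: Δl = 2.8/cos23.3° = 3.049 m; N'_3 = 181·cos23.3° = 166.2; c'Δl = 24.39; W sinα = 71.6
Slice 4: Δl = 2.5/cos47.3° = 3.686 m; N'_4 = 80·cos47.3° = 54.3; c'Δl = 29.49; W sinα = 58.8
Σc'Δl = 88.7 kN/m; ΣN' = 468.6 kN/m; ΣW sinα = 127.3 kN/m
Resisting = 88.7 + 468.6·tan24.5° = 88.7 + 213.5 = 302.2 kN/m
FS = 302.2 / 127.3 = 2.374

FS = 2.37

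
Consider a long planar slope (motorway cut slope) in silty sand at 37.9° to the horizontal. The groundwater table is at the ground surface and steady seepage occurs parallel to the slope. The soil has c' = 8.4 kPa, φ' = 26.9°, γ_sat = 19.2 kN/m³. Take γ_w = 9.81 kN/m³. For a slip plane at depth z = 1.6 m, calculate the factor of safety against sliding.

With seepage parallel to the slope and the water table at the surface, the effective normal stress on the slip plane uses the buoyant unit weight γ' = γ_sat − γ_w while the driving shear stress uses γ_sat:
FS = [c' + γ' z cos²β tanφ'] / [γ_sat z sinβ cosβ]
γ' = 19.2 − 9.81 = 9.39 kN/m³
Numerator = 8.4 + 9.39·1.6·cos²37.9°·tan26.9° = 8.4 + 9.39·1.6·0.6227·0.5073 = 13.146 kPa
Denominator = 19.2·1.6·sin37.9°·cos37.9° = 19.2·1.6·0.6143·0.7891 = 14.891 kPa
FS = 13.146 / 14.891 = 0.883

FS = 0.88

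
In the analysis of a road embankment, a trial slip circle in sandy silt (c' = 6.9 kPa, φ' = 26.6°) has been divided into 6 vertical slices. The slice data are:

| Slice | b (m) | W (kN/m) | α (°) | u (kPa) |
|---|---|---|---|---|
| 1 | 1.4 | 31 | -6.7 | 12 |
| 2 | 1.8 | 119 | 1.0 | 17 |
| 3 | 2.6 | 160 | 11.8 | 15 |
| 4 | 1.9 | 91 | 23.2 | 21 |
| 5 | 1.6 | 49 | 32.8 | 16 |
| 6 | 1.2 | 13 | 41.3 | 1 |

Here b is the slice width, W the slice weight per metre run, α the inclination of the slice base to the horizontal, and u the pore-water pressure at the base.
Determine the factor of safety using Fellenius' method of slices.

FS = 2.14

Ordinary method of slices: FS = Σ[c'·Δl_i + (W_i cosα_i − u_i·Δl_i)·tanφ'] / Σ W_i sinα_i, with Δl_i = b_i / cosα_i.
Slice 1: Δl = 1.4/cos(-6.7°) = 1.410 m; N'_1 = 31·cos(-6.7°) − 12·1.410 = 13.9; c'Δl = 9.73; W sinα = -3.6
Slice 2: Δl = 1.8/cos1.0° = 1.800 m; N'_2 = 119·cos1.0° − 17·1.800 = 88.4; c'Δl = 12.42; W sinα = 2.1
Slice 3: Δl = 2.6/cos11.8° = 2.656 m; N'_3 = 160·cos11.8° − 15·2.656 = 116.8; c'Δl = 18.33; W sinα = 32.7
Slice 4: Δl = 1.9/cos23.2° = 2.067 m; N'_4 = 91·cos23.2° − 21·2.067 = 40.2; c'Δl = 14.26; W sinα = 35.8
Slice 5: Δl = 1.6/cos32.8° = 1.903 m; N'_5 = 49·cos32.8° − 16·1.903 = 10.7; c'Δl = 13.13; W sinα = 26.5
Slice 6: Δl = 1.2/cos41.3° = 1.597 m; N'_6 = 13·cos41.3° − 1·1.597 = 8.2; c'Δl = 11.02; W sinα = 8.6
Σc'Δl = 78.9 kN/m; ΣN' = 278.2 kN/m; ΣW sinα = 102.2 kN/m
Resisting = 78.9 + 278.2·tan26.6° = 78.9 + 139.3 = 218.2 kN/m
FS = 218.2 / 102.2 = 2.136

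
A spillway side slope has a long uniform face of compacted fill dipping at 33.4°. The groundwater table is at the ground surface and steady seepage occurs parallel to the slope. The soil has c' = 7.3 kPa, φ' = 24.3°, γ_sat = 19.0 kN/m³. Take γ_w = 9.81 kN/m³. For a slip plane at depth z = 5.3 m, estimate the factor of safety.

With seepage parallel to the slope and the water table at the surface, the effective normal stress on the slip plane uses the buoyant unit weight γ' = γ_sat − γ_w while the driving shear stress uses γ_sat:
FS = [c' + γ' z cos²β tanφ'] / [γ_sat z sinβ cosβ]
γ' = 19.0 − 9.81 = 9.19 kN/m³
Numerator = 7.3 + 9.19·5.3·cos²33.4°·tan24.3° = 7.3 + 9.19·5.3·0.6970·0.4515 = 22.628 kPa
Denominator = 19.0·5.3·sin33.4°·cos33.4° = 19.0·5.3·0.5505·0.8348 = 46.278 kPa
FS = 22.628 / 46.278 = 0.489

FS = 0.49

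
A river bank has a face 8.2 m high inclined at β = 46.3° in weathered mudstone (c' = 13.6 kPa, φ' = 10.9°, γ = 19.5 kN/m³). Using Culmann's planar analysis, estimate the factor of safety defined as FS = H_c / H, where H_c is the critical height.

H_c = (4c'/γ) · sinβ cosφ' / [1 − cos(β − φ')]
    = (4·13.6/19.5) · sin46.3°·cos10.9° / [1 − cos35.4°]
    = 2.790 · 0.7099 / 0.1849 = 10.71 m
FS = H_c / H = 10.71 / 8.2 = 1.306

FS = 1.31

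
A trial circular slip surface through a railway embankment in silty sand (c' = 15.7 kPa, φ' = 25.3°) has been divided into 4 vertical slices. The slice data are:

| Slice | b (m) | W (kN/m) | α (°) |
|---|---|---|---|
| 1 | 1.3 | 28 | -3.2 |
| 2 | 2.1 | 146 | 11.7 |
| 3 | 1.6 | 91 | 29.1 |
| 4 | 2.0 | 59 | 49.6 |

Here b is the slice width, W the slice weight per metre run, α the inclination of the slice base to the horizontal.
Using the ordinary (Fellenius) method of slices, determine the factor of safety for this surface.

FS = 2.28

Ordinary method of slices: FS = Σ[c'·Δl_i + (W_i cosα_i)·tanφ'] / Σ W_i sinα_i, with Δl_i = b_i / cosα_i.
Slice 1: Δl = 1.3/cos(-3.2°) = 1.302 m; N'_1 = 28·cos(-3.2°) = 28.0; c'Δl = 20.44; W sinα = -1.6
Slice 2: Δl = 2.1/cos11.7° = 2.145 m; N'_2 = 146·cos11.7° = 143.0; c'Δl = 33.67; W sinα = 29.6
Slice 3: Δl = 1.6/cos29.1° = 1.831 m; N'_3 = 91·cos29.1° = 79.5; c'Δl = 28.75; W sinα = 44.3
Slice 4: Δl = 2.0/cos49.6° = 3.086 m; N'_4 = 59·cos49.6° = 38.2; c'Δl = 48.45; W sinα = 44.9
Σc'Δl = 131.3 kN/m; ΣN' = 288.7 kN/m; ΣW sinα = 117.2 kN/m
Resisting = 131.3 + 288.7·tan25.3° = 131.3 + 136.5 = 267.8 kN/m
FS = 267.8 / 117.2 = 2.284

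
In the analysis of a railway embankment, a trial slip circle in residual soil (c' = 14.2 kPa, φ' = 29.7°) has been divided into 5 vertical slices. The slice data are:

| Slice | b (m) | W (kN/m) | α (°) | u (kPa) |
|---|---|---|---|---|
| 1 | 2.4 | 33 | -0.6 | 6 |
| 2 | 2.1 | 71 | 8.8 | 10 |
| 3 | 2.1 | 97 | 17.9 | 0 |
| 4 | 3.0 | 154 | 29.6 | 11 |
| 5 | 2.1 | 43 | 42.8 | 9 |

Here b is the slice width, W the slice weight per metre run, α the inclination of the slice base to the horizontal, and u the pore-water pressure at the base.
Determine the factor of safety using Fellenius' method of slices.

FS = 2.30

Ordinary method of slices: FS = Σ[c'·Δl_i + (W_i cosα_i − u_i·Δl_i)·tanφ'] / Σ W_i sinα_i, with Δl_i = b_i / cosα_i.
Slice 1: Δl = 2.4/cos(-0.6°) = 2.400 m; N'_1 = 33·cos(-0.6°) − 6·2.400 = 18.6; c'Δl = 34.08; W sinα = -0.3
Slice 2: Δl = 2.1/cos8.8° = 2.125 m; N'_2 = 71·cos8.8° − 10·2.125 = 48.9; c'Δl = 30.18; W sinα = 10.9
Slice 3: Δl = 2.1/cos17.9° = 2.207 m; N'_3 = 97·cos17.9° − 0·2.207 = 92.3; c'Δl = 31.34; W sinα = 29.8
Slice 4: Δl = 3.0/cos29.6° = 3.450 m; N'_4 = 154·cos29.6° − 11·3.450 = 95.9; c'Δl = 48.99; W sinα = 76.1
Slice 5: Δl = 2.1/cos42.8° = 2.862 m; N'_5 = 43·cos42.8° − 9·2.862 = 5.8; c'Δl = 40.64; W sinα = 29.2
Σc'Δl = 185.2 kN/m; ΣN' = 261.6 kN/m; ΣW sinα = 145.6 kN/m
Resisting = 185.2 + 261.6·tan29.7° = 185.2 + 149.2 = 334.4 kN/m
FS = 334.4 / 145.6 = 2.297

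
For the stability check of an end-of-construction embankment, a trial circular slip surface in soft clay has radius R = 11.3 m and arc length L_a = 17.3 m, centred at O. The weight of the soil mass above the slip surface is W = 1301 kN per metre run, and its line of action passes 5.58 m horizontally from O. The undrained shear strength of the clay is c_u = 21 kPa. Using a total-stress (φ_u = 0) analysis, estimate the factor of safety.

Taking moments about the centre O, the resisting moment is provided by the undrained shear strength acting along the arc:
M_R = c_u·L_a·R = 21·17.30·11.3 = 4105.3 kN·m/m
M_D = W·d = 1301·5.58 = 7259.6 kN·m/m
FS = M_R / M_D = 4105.3 / 7259.6 = 0.565

FS = 0.57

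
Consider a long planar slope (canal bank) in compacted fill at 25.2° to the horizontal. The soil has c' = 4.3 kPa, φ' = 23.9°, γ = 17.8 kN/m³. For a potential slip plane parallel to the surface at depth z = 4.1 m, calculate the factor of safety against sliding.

For an infinite slope with a slip plane parallel to the surface (no pore pressure): FS = [c' + γz cos²β tanφ'] / [γz sinβ cosβ].
γz = 17.8·4.1 = 72.98 kN/m²
Numerator = 4.3 + 72.98·cos²25.2°·tan23.9° = 4.3 + 72.98·0.8187·0.4431 = 30.777 kPa
Denominator = 72.98·sin25.2°·cos25.2° = 72.98·0.4258·0.9048 = 28.116 kPa
FS = 30.777 / 28.116 = 1.095

FS = 1.09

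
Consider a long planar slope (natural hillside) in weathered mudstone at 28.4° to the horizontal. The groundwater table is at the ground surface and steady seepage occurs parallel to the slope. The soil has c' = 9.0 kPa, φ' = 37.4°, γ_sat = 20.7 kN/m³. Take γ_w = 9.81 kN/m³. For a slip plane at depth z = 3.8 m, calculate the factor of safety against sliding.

FS = 1.02

With seepage parallel to the slope and the water table at the surface, the effective normal stress on the slip plane uses the buoyant unit weight γ' = γ_sat − γ_w while the driving shear stress uses γ_sat:
FS = [c' + γ' z cos²β tanφ'] / [γ_sat z sinβ cosβ]
γ' = 20.7 − 9.81 = 10.89 kN/m³
Numerator = 9.0 + 10.89·3.8·cos²28.4°·tan37.4° = 9.0 + 10.89·3.8·0.7738·0.7646 = 33.482 kPa
Denominator = 20.7·3.8·sin28.4°·cos28.4° = 20.7·3.8·0.4756·0.8796 = 32.910 kPa
FS = 33.482 / 32.910 = 1.017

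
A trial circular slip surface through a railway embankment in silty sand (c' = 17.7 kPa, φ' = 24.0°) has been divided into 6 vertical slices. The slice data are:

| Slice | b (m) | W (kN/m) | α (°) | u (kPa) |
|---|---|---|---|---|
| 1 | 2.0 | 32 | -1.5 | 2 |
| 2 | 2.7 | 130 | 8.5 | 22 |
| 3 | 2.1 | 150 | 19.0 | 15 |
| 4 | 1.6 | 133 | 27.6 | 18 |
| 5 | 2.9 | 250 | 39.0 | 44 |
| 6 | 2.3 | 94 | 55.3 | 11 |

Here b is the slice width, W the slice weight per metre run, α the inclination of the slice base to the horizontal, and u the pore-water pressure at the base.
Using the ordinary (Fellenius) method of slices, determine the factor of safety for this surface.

Ordinary method of slices: FS = Σ[c'·Δl_i + (W_i cosα_i − u_i·Δl_i)·tanφ'] / Σ W_i sinα_i, with Δl_i = b_i / cosα_i.
Slice 1: Δl = 2.0/cos(-1.5°) = 2.001 m; N'_1 = 32·cos(-1.5°) − 2·2.001 = 28.0; c'Δl = 35.41; W sinα = -0.8
Slice 2: Δl = 2.7/cos8.5° = 2.730 m; N'_2 = 130·cos8.5° − 22·2.730 = 68.5; c'Δl = 48.32; W sinα = 19.2
Slice 3: Δl = 2.1/cos19.0° = 2.221 m; N'_3 = 150·cos19.0° − 15·2.221 = 108.5; c'Δl = 39.31; W sinα = 48.8
Slice 4: Δl = 1.6/cos27.6° = 1.805 m; N'_4 = 133·cos27.6° − 18·1.805 = 85.4; c'Δl = 31.96; W sinα = 61.6
Slice 5: Δl = 2.9/cos39.0° = 3.732 m; N'_5 = 250·cos39.0° − 44·3.732 = 30.1; c'Δl = 66.05; W sinα = 157.3
Slice 6: Δl = 2.3/cos55.3° = 4.040 m; N'_6 = 94·cos55.3° − 11·4.040 = 9.1; c'Δl = 71.51; W sinα = 77.3
Σc'Δl = 292.6 kN/m; ΣN' = 329.5 kN/m; ΣW sinα = 363.4 kN/m
Resisting = 292.6 + 329.5·tan24.0° = 292.6 + 146.7 = 439.3 kN/m
FS = 439.3 / 363.4 = 1.209

FS = 1.21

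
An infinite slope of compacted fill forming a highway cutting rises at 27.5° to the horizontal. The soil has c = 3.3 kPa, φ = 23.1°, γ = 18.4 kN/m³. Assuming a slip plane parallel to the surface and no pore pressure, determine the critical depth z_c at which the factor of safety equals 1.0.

z_c = 2.42 m

Setting FS = 1.00 in FS = [c + γz cos²β tanφ] / [γz sinβ cosβ] and solving for z:
z = c / [γ cosβ (FS·sinβ − cosβ·tanφ)]
  = 3.3 / [18.4·cos27.5°·(1.00·sin27.5° − cos27.5°·tan23.1°)]
  = 3.3 / [18.4·0.8870·(1.00·0.4617 − 0.8870·0.4265)]
  = 3.3 / 1.3613 = 2.424 m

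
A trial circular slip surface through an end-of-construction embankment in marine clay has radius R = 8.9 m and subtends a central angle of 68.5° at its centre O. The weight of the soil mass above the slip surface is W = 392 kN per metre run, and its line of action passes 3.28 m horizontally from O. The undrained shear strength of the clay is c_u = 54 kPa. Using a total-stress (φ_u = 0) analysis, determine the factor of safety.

Taking moments about the centre O, the resisting moment is provided by the undrained shear strength acting along the arc:
Arc length L_a = R·θ = 8.9·(68.5°·π/180) = 8.9·1.1956 = 10.64 m
M_R = c_u·L_a·R = 54·10.64·8.9 = 5113.8 kN·m/m
M_D = W·d = 392·3.28 = 1285.8 kN·m/m
FS = M_R / M_D = 5113.8 / 1285.8 = 3.977

FS = 3.98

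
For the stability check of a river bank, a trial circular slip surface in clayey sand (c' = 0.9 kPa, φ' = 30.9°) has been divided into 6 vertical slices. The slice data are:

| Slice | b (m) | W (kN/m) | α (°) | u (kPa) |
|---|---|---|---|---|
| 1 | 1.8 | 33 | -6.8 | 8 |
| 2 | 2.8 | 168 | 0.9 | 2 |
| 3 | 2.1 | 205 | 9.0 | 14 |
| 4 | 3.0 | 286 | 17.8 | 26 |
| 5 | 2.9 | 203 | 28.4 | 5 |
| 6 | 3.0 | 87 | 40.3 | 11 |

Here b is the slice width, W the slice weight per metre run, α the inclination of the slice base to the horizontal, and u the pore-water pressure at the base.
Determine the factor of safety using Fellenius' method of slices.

Ordinary method of slices: FS = Σ[c'·Δl_i + (W_i cosα_i − u_i·Δl_i)·tanφ'] / Σ W_i sinα_i, with Δl_i = b_i / cosα_i.
Slice 1: Δl = 1.8/cos(-6.8°) = 1.813 m; N'_1 = 33·cos(-6.8°) − 8·1.813 = 18.3; c'Δl = 1.63; W sinα = -3.9
Slice 2: Δl = 2.8/cos0.9° = 2.800 m; N'_2 = 168·cos0.9° − 2·2.800 = 162.4; c'Δl = 2.52; W sinα = 2.6
Slice 3: Δl = 2.1/cos9.0° = 2.126 m; N'_3 = 205·cos9.0° − 14·2.126 = 172.7; c'Δl = 1.91; W sinα = 32.1
Slice 4: Δl = 3.0/cos17.8° = 3.151 m; N'_4 = 286·cos17.8° − 26·3.151 = 190.4; c'Δl = 2.84; W sinα = 87.4
Slice 5: Δl = 2.9/cos28.4° = 3.297 m; N'_5 = 203·cos28.4° − 5·3.297 = 162.1; c'Δl = 2.97; W sinα = 96.6
Slice 6: Δl = 3.0/cos40.3° = 3.934 m; N'_6 = 87·cos40.3° − 11·3.934 = 23.1; c'Δl = 3.54; W sinα = 56.3
Σc'Δl = 15.4 kN/m; ΣN' = 728.9 kN/m; ΣW sinα = 271.1 kN/m
Resisting = 15.4 + 728.9·tan30.9° = 15.4 + 436.2 = 451.7 kN/m
FS = 451.7 / 271.1 = 1.666

FS = 1.67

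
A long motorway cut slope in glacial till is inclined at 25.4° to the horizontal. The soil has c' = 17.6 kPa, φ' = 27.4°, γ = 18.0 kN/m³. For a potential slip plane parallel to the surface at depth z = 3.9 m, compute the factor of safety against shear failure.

FS = 1.74

For an infinite slope with a slip plane parallel to the surface (no pore pressure): FS = [c' + γz cos²β tanφ'] / [γz sinβ cosβ].
γz = 18.0·3.9 = 70.20 kN/m²
Numerator = 17.6 + 70.20·cos²25.4°·tan27.4° = 17.6 + 70.20·0.8160·0.5184 = 47.293 kPa
Denominator = 70.20·sin25.4°·cos25.4° = 70.20·0.4289·0.9033 = 27.201 kPa
FS = 47.293 / 27.201 = 1.739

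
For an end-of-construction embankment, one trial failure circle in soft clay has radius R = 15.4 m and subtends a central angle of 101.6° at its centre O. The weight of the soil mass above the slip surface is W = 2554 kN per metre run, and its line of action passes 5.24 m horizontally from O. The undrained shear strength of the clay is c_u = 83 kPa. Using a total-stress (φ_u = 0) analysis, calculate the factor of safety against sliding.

FS = 2.61

Taking moments about the centre O, the resisting moment is provided by the undrained shear strength acting along the arc:
Arc length L_a = R·θ = 15.4·(101.6°·π/180) = 15.4·1.7733 = 27.31 m
M_R = c_u·L_a·R = 83·27.31·15.4 = 34905.2 kN·m/m
M_D = W·d = 2554·5.24 = 13383.0 kN·m/m
FS = M_R / M_D = 34905.2 / 13383.0 = 2.608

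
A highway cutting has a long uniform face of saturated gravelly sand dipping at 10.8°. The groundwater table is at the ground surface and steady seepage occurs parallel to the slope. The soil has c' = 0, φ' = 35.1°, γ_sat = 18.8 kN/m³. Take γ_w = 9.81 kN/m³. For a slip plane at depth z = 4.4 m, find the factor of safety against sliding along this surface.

FS = 1.76

With seepage parallel to the slope and the water table at the surface, the effective normal stress on the slip plane uses the buoyant unit weight γ' = γ_sat − γ_w while the driving shear stress uses γ_sat:
FS = [c' + γ' z cos²β tanφ'] / [γ_sat z sinβ cosβ]
(For c' = 0 this reduces to FS = (γ'/γ_sat)·tanφ'/tanβ.)
γ' = 18.8 − 9.81 = 8.99 kN/m³
Numerator = 0.0 + 8.99·4.4·cos²10.8°·tan35.1° = 0.0 + 8.99·4.4·0.9649·0.7028 = 26.824 kPa
Denominator = 18.8·4.4·sin10.8°·cos10.8° = 18.8·4.4·0.1874·0.9823 = 15.226 kPa
FS = 26.824 / 15.226 = 1.762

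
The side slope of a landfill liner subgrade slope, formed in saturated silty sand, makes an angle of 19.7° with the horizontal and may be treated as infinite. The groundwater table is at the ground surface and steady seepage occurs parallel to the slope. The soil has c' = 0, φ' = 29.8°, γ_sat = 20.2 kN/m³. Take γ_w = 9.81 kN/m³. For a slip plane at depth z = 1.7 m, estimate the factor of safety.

FS = 0.82

With seepage parallel to the slope and the water table at the surface, the effective normal stress on the slip plane uses the buoyant unit weight γ' = γ_sat − γ_w while the driving shear stress uses γ_sat:
FS = [c' + γ' z cos²β tanφ'] / [γ_sat z sinβ cosβ]
(For c' = 0 this reduces to FS = (γ'/γ_sat)·tanφ'/tanβ.)
γ' = 20.2 − 9.81 = 10.39 kN/m³
Numerator = 0.0 + 10.39·1.7·cos²19.7°·tan29.8° = 0.0 + 10.39·1.7·0.8864·0.5727 = 8.966 kPa
Denominator = 20.2·1.7·sin19.7°·cos19.7° = 20.2·1.7·0.3371·0.9415 = 10.898 kPa
FS = 8.966 / 10.898 = 0.823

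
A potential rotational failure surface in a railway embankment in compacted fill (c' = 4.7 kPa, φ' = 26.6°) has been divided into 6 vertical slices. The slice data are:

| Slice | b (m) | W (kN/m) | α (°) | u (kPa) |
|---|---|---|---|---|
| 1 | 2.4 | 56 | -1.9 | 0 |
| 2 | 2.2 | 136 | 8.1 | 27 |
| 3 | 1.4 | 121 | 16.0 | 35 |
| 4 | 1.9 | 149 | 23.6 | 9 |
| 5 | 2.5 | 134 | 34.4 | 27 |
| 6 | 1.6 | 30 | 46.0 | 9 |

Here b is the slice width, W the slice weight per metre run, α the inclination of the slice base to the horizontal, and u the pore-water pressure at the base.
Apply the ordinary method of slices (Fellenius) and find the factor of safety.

FS = 1.13

Ordinary method of slices: FS = Σ[c'·Δl_i + (W_i cosα_i − u_i·Δl_i)·tanφ'] / Σ W_i sinα_i, with Δl_i = b_i / cosα_i.
Slice 1: Δl = 2.4/cos(-1.9°) = 2.401 m; N'_1 = 56·cos(-1.9°) − 0·2.401 = 56.0; c'Δl = 11.29; W sinα = -1.9
Slice 2: Δl = 2.2/cos8.1° = 2.222 m; N'_2 = 136·cos8.1° − 27·2.222 = 74.6; c'Δl = 10.44; W sinα = 19.2
Slice 3: Δl = 1.4/cos16.0° = 1.456 m; N'_3 = 121·cos16.0° − 35·1.456 = 65.3; c'Δl = 6.85; W sinα = 33.4
Slice 4: Δl = 1.9/cos23.6° = 2.073 m; N'_4 = 149·cos23.6° − 9·2.073 = 117.9; c'Δl = 9.75; W sinα = 59.7
Slice 5: Δl = 2.5/cos34.4° = 3.030 m; N'_5 = 134·cos34.4° − 27·3.030 = 28.8; c'Δl = 14.24; W sinα = 75.7
Slice 6: Δl = 1.6/cos46.0° = 2.303 m; N'_6 = 30·cos46.0° − 9·2.303 = 0.1; c'Δl = 10.83; W sinα = 21.6
Σc'Δl = 63.4 kN/m; ΣN' = 342.7 kN/m; ΣW sinα = 207.6 kN/m
Resisting = 63.4 + 342.7·tan26.6° = 63.4 + 171.6 = 235.0 kN/m
FS = 235.0 / 207.6 = 1.132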